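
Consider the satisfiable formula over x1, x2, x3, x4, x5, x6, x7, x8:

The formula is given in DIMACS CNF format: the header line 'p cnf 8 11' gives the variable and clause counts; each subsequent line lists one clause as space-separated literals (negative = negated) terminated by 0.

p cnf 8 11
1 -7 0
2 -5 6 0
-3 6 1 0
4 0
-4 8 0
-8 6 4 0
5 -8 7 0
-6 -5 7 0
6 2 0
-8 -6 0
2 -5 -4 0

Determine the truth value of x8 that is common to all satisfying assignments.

True

Suppose x8 = False.
(x4) alone gives x4 = True.
But (¬x4) is also a unit clause — contradiction.
So every satisfying assignment has x8 = True.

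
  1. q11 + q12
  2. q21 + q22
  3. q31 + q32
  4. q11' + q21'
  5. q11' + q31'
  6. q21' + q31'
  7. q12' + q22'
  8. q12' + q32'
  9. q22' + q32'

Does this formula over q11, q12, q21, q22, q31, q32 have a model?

Suppose q11 = 1.
The clause (q21') is unit, so q21 = 0.
The clause (q22) is unit, so q22 = 1.
The clause (q31') is unit, so q31 = 0.
The clause (q32) is unit, so q32 = 1.
But (q32') is also a unit clause — contradiction.
That branch fails; take q11 = 0 instead.
The clause (q12) is unit, so q12 = 1.
The clause (q22') is unit, so q22 = 0.
The clause (q21) is unit, so q21 = 1.
The clause (q31') is unit, so q31 = 0.
The clause (q32) is unit, so q32 = 1.
But (q32') is also a unit clause — contradiction.
Neither q11 = 1 nor q11 = 0 works.
No assignment satisfies every clause.

Unsatisfiable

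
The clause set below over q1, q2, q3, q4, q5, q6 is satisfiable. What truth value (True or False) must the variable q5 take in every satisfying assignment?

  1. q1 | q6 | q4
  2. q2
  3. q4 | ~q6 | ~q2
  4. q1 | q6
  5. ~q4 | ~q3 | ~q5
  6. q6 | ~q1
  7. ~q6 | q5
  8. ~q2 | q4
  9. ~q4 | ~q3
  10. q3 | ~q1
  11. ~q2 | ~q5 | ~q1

True

Suppose q5 = 0.
From the singleton clause (q2), q2 = 1.
From the singleton clause (~q6), q6 = 0.
From the singleton clause (q1), q1 = 1.
But (~q1) is also a unit clause — contradiction.
So every satisfying assignment has q5 = True.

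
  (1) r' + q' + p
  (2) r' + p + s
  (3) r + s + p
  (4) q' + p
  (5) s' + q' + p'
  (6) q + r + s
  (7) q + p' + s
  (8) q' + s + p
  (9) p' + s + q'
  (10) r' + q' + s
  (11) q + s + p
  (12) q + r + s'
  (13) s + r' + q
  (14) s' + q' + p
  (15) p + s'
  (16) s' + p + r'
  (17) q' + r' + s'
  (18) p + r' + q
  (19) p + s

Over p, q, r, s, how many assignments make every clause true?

1

There are 2^4 = 16 truth assignments over (p, q, r, s).
Check each against the 19 clauses (columns in the order p, q, r, s):
  F F F F  ✗ fails (r + s + p)
  F F F T  ✗ fails (q + r + s')
  F F T F  ✗ fails (r' + p + s)
  F F T T  ✗ fails (p + s')
  F T F F  ✗ fails (r + s + p)
  F T F T  ✗ fails (q' + p)
  F T T F  ✗ fails (r' + q' + p)
  F T T T  ✗ fails (r' + q' + p)
  T F F F  ✗ fails (q + r + s)
  T F F T  ✗ fails (q + r + s')
  T F T F  ✗ fails (q + p' + s)
  T F T T  ✓ satisfies all
  T T F F  ✗ fails (p' + s + q')
  T T F T  ✗ fails (s' + q' + p')
  T T T F  ✗ fails (p' + s + q')
  T T T T  ✗ fails (s' + q' + p')
1 of the 16 rows is a model.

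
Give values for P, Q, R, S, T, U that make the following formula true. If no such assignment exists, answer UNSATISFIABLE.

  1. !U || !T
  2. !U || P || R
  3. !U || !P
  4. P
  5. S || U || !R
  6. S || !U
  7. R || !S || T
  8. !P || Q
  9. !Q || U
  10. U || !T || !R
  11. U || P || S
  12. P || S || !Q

UNSATISFIABLE

(P) alone gives P = true.
(!U) alone gives U = false.
(Q) alone gives Q = true.
That conflicts with the unit clause (!Q).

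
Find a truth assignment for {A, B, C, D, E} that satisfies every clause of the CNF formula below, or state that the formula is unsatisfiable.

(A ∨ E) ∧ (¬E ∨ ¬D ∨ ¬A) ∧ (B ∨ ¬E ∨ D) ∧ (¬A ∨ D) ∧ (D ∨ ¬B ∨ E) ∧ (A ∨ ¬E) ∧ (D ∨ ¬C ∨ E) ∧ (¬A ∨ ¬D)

Try A = True.
The clause (D) is unit, so D = True.
But (¬D) is also a unit clause — contradiction.
That branch fails; take A = False instead.
The clause (E) is unit, so E = True.
But (¬E) is also a unit clause — contradiction.
Both values of A lead to a conflict.

UNSATISFIABLE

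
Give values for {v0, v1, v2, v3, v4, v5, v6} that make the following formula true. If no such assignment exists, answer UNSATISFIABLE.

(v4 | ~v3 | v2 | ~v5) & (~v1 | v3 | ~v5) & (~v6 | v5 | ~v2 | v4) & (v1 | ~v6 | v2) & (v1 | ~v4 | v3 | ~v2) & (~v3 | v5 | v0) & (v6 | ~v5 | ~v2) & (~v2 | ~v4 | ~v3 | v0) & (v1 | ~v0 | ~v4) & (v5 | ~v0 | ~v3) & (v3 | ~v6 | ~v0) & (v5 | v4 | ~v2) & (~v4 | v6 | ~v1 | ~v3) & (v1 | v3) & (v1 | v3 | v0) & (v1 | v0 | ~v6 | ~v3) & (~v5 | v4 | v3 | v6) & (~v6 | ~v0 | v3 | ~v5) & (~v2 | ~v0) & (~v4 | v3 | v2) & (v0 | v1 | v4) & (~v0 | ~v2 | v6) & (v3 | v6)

Case v1 = 1:
Case v3 = 0:
From the singleton clause (~v5), v5 = 0.
From the singleton clause (v6), v6 = 1.
From the singleton clause (~v0), v0 = 0.
Case v2 = 0:
From the singleton clause (~v4), v4 = 0.
This assignment satisfies each clause.

v0 ↦ 0; v1 ↦ 1; v2 ↦ 0; v3 ↦ 0; v4 ↦ 0; v5 ↦ 0; v6 ↦ 1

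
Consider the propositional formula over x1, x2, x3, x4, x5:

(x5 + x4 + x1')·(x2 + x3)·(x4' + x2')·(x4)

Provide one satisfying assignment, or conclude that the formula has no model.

x1 ↦ 1, x2 ↦ 0, x3 ↦ 1, x4 ↦ 1, x5 ↦ 1

From the singleton clause (x4), x4 = 1.
From the singleton clause (x2'), x2 = 0.
From the singleton clause (x3), x3 = 1.
No clause remains; x1, x5 are free.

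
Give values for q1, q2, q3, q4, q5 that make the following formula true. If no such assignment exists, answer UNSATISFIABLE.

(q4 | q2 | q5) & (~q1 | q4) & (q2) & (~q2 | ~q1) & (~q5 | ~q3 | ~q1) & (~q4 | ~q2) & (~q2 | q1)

The clause (q2) is unit, so q2 = 1.
The clause (~q1) is unit, so q1 = 0.
Now (q1) is unsatisfied and unit — conflict.

UNSATISFIABLE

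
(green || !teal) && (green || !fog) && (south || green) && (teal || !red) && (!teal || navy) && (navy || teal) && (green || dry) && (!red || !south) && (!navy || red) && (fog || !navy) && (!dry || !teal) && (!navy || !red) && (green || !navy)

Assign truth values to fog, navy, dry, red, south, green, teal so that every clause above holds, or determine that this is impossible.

UNSATISFIABLE

Branch on green: set green = true.
Branch on teal: set teal = true.
From the singleton clause (navy), navy = true.
From the singleton clause (red), red = true.
That conflicts with the unit clause (!red).
So teal must be the other value — set teal = false.
From the singleton clause (!red), red = false.
From the singleton clause (navy), navy = true.
That conflicts with the unit clause (!navy).
Either choice for teal ends in contradiction.
So green must be the other value — set green = false.
From the singleton clause (!teal), teal = false.
From the singleton clause (!fog), fog = false.
From the singleton clause (south), south = true.
From the singleton clause (!red), red = false.
From the singleton clause (navy), navy = true.
That conflicts with the unit clause (!navy).
Either choice for green ends in contradiction.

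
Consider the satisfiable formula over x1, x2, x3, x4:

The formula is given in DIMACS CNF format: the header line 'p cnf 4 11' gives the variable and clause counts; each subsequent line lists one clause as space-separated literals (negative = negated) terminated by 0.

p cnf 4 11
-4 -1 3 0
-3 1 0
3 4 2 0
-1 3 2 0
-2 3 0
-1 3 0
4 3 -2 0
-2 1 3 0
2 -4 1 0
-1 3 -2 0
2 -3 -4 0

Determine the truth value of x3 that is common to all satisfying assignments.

Suppose x3 = False.
Unit clause (¬x2) forces x2 = False.
Unit clause (x4) forces x4 = True.
Unit clause (¬x1) forces x1 = False.
But (x1) is also a unit clause — contradiction.
So every satisfying assignment has x3 = True.

True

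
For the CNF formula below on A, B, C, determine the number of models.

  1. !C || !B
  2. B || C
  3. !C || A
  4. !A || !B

There are 2^3 = 8 truth assignments over (A, B, C).
Split on A. With A = true, the clauses containing A are satisfied and !A drops from the rest; 1 of the 2^2 = 4 assignments to the other variables satisfy what remains.
With A = false, by the same count on the reduced clause set, 1 assignment works.
(One model: A=F, B=T, C=F.)
Total: 1 + 1 = 2.

2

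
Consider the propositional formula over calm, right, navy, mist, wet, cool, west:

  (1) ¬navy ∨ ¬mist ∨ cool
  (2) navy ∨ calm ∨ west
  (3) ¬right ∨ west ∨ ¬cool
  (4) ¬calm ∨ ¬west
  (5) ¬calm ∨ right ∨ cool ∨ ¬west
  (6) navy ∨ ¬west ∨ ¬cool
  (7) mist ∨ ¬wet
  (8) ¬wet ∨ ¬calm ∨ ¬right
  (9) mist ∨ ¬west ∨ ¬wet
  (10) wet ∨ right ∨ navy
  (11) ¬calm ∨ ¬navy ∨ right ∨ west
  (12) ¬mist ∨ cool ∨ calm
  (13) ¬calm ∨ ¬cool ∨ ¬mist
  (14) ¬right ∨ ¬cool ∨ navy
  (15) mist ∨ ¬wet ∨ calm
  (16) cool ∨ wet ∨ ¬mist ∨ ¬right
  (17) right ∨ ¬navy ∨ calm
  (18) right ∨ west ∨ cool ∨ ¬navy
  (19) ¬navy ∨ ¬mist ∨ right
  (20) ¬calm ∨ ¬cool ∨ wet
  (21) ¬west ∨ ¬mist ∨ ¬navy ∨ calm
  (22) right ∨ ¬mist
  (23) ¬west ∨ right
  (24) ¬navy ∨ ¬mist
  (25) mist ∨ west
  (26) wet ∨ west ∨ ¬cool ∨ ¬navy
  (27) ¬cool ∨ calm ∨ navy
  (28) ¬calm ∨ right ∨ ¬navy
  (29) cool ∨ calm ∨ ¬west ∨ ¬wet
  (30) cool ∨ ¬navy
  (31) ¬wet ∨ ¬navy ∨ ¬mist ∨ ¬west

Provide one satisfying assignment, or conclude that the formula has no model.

Try calm = False.
Try navy = True.
The clause (right) is unit, so right = True.
The clause (¬mist) is unit, so mist = False.
The clause (¬wet) is unit, so wet = False.
The clause (west) is unit, so west = True.
The clause (cool) is unit, so cool = True.
Every clause now holds.

calm: False,  right: True,  navy: True,  mist: False,  wet: False,  cool: True,  west: True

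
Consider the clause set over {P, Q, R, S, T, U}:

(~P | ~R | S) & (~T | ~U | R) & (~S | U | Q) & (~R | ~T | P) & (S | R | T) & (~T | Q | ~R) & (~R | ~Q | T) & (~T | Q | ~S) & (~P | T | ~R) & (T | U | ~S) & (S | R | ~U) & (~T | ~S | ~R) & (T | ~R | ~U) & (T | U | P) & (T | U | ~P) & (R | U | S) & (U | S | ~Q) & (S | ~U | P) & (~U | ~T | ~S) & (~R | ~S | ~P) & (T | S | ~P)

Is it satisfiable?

Suppose P = 0.
Suppose R = 0.
Suppose T = 0.
(S) alone gives S = 1.
(U) alone gives U = 1.
All clauses hold; Q can take either value.
A satisfying assignment: P=0,  Q=0,  R=0,  S=1,  T=0,  U=1.

Yes, satisfiable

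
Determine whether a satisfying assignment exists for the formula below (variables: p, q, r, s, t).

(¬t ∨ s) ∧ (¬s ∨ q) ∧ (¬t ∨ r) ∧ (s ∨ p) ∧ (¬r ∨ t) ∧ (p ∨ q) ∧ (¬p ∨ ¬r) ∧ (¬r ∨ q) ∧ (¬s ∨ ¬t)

Yes

Branch on t: set t = False.
The clause (¬r) is unit, so r = False.
Branch on s: set s = True.
The clause (q) is unit, so q = True.
Every clause is now satisfied; p is unconstrained.
A satisfying assignment: p: True,  q: True,  r: False,  s: True,  t: False.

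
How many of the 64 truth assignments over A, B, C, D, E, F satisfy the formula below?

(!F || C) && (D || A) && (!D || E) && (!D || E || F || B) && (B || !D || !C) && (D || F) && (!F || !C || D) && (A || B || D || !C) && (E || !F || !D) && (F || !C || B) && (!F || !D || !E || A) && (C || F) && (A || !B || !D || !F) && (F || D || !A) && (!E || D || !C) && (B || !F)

3

There are 2^6 = 64 truth assignments over (A, B, C, D, E, F).
Split on F. With F = true, the clauses containing F are satisfied and !F drops from the rest; 1 of the 2^5 = 32 assignments to the other variables satisfy what remains.
With F = false, by the same count on the reduced clause set, 2 assignments work.
Total: 1 + 2 = 3.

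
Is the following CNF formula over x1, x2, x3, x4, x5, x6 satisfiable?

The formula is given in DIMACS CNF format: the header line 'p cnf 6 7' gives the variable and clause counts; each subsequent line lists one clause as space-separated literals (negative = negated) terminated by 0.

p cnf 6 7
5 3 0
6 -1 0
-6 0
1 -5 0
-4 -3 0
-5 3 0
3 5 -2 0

Yes, satisfiable

From the singleton clause (¬x6), x6 = False.
From the singleton clause (¬x1), x1 = False.
From the singleton clause (¬x5), x5 = False.
From the singleton clause (x3), x3 = True.
From the singleton clause (¬x4), x4 = False.
No clause remains; x2 is free.
A satisfying assignment: x1=False, x2=False, x3=True, x4=False, x5=False, x6=False.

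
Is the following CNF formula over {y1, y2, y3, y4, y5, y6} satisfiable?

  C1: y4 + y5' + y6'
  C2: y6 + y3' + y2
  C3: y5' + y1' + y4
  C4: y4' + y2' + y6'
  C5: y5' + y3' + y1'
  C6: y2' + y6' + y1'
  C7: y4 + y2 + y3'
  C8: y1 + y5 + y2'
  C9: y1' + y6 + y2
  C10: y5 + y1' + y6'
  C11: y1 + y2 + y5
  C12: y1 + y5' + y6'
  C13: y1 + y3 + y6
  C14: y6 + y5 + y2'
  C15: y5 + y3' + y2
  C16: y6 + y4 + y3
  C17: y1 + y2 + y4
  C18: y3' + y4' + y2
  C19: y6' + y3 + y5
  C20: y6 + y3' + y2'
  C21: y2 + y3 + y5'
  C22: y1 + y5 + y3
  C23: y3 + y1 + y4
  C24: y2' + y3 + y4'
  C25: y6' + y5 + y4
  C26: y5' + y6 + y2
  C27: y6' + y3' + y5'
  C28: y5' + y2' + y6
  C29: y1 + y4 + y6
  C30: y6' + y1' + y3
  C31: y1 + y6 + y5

No, unsatisfiable

Branch on y4: set y4 = 1.
Branch on y2: set y2 = 0.
The clause (y3') is unit, so y3 = 0.
The clause (y5') is unit, so y5 = 0.
The clause (y1) is unit, so y1 = 1.
The clause (y6) is unit, so y6 = 1.
That conflicts with the unit clause (y6').
So y2 must be the other value — set y2 = 1.
The clause (y6') is unit, so y6 = 0.
The clause (y5) is unit, so y5 = 1.
That conflicts with the unit clause (y5').
Both values of y2 lead to a conflict.
So y4 must be the other value — set y4 = 0.
Branch on y5: set y5 = 0.
The clause (y6') is unit, so y6 = 0.
The clause (y2') is unit, so y2 = 0.
The clause (y3') is unit, so y3 = 0.
That conflicts with the unit clause (y3).
So y5 must be the other value — set y5 = 1.
The clause (y6') is unit, so y6 = 0.
The clause (y1') is unit, so y1 = 0.
That conflicts with the unit clause (y1).
Both values of y5 lead to a conflict.
Both values of y4 lead to a conflict.
No assignment satisfies every clause.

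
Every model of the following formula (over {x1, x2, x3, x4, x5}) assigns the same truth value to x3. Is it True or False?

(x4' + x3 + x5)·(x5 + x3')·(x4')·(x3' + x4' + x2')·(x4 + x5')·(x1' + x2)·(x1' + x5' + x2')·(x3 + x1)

Suppose x3 = 1.
The clause (x5) is unit, so x5 = 1.
The clause (x4') is unit, so x4 = 0.
Now (x4) is unsatisfied and unit — conflict.
So every satisfying assignment has x3 = False.

False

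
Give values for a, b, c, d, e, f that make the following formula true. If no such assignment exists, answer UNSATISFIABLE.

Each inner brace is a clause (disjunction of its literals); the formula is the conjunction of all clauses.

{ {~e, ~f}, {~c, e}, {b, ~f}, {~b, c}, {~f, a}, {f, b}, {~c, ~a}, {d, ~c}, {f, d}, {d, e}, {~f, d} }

Try e = 1.
Unit clause (~f) forces f = 0.
Unit clause (b) forces b = 1.
Unit clause (c) forces c = 1.
Unit clause (~a) forces a = 0.
Unit clause (d) forces d = 1.
Every clause now holds.

a: 0; b: 1; c: 1; d: 1; e: 1; f: 0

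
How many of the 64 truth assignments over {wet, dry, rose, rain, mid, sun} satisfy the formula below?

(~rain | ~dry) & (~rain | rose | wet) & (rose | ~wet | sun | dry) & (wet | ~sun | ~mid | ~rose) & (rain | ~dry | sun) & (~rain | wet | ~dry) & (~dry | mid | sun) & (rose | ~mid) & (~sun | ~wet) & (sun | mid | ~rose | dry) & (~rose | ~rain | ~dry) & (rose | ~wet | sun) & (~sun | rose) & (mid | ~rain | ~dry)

There are 2^6 = 64 truth assignments over (wet, dry, rose, rain, mid, sun).
Split on rain. With rain = 1, the clauses containing rain are satisfied and ~rain drops from the rest; 3 of the 2^5 = 32 assignments to the other variables satisfy what remains.
With rain = 0, by the same count on the reduced clause set, 5 assignments work.
Total: 3 + 5 = 8.

8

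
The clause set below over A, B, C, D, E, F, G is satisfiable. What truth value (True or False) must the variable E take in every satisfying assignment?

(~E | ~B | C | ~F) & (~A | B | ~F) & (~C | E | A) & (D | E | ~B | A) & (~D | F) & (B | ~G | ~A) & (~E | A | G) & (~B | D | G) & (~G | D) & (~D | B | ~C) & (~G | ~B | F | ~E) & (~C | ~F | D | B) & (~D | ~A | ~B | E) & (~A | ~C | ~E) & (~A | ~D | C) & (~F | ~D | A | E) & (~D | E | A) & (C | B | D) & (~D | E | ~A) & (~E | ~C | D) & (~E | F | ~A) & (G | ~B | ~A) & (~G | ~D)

False

Suppose E = 1.
Branch on D: set D = 0.
Unit clause (~G) forces G = 0.
Unit clause (A) forces A = 1.
Unit clause (~B) forces B = 0.
Unit clause (~F) forces F = 0.
But (F) is also a unit clause — contradiction.
Backtrack on D: now try D = 1.
Unit clause (F) forces F = 1.
Unit clause (~G) forces G = 0.
Unit clause (A) forces A = 1.
Unit clause (B) forces B = 1.
But (~B) is also a unit clause — contradiction.
Either choice for D ends in contradiction.
So every satisfying assignment has E = False.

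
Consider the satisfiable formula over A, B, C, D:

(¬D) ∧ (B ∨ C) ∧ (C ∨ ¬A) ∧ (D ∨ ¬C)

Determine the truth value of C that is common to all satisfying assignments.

False

Suppose C = True.
Unit clause (¬D) forces D = False.
Now (D) is unsatisfied and unit — conflict.
So every satisfying assignment has C = False.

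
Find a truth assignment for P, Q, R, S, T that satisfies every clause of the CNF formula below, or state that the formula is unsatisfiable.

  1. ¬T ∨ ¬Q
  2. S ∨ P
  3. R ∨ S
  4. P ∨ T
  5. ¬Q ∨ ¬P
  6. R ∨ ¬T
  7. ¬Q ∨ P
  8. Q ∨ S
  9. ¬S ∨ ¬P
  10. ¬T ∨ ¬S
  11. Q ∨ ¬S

Suppose T = False.
From the singleton clause (P), P = True.
From the singleton clause (¬Q), Q = False.
From the singleton clause (S), S = True.
That conflicts with the unit clause (¬S).
So T must be the other value — set T = True.
From the singleton clause (¬Q), Q = False.
From the singleton clause (R), R = True.
From the singleton clause (S), S = True.
That conflicts with the unit clause (¬S).
Neither T = True nor T = False works.

UNSATISFIABLE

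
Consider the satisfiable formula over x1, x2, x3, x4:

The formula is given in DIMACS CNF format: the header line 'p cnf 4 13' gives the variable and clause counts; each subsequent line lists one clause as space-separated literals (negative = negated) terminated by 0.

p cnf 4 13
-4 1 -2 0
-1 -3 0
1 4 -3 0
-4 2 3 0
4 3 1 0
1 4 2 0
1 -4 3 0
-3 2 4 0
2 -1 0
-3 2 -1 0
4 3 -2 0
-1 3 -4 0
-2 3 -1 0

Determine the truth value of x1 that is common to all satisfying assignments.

Suppose x1 = True.
(¬x3) alone gives x3 = False.
(x2) alone gives x2 = True.
Now (¬x2) is unsatisfied and unit — conflict.
So every satisfying assignment has x1 = False.

False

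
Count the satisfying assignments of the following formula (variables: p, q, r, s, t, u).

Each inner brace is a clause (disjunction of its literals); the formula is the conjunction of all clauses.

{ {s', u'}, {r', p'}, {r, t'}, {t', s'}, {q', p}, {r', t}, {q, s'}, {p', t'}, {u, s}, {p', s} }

3

There are 2^6 = 64 truth assignments over (p, q, r, s, t, u).
Split on r. With r = 1, the clauses containing r are satisfied and r' drops from the rest; 1 of the 2^5 = 32 assignments to the other variables satisfy what remains.
With r = 0, by the same count on the reduced clause set, 2 assignments work.
(One model: p=F, q=F, r=F, s=F, t=F, u=T.)
Total: 1 + 2 = 3.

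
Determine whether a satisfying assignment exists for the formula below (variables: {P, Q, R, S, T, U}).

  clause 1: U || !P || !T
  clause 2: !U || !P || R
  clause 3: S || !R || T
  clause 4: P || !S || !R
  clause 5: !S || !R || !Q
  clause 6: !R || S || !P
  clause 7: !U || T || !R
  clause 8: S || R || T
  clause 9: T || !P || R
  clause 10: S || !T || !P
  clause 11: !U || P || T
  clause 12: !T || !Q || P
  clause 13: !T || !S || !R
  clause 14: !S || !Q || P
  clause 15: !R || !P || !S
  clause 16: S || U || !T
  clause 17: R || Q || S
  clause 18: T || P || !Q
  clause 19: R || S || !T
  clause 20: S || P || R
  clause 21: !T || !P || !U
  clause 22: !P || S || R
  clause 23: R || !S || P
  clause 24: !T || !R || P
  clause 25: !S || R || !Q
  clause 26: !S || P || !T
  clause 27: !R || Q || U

Case U = true:
Case P = false:
(T) alone gives T = true.
(!Q) alone gives Q = false.
(!R) alone gives R = false.
(S) alone gives S = true.
But (!S) is also a unit clause — contradiction.
So P must be the other value — set P = true.
(R) alone gives R = true.
(S) alone gives S = true.
But (!S) is also a unit clause — contradiction.
Both values of P lead to a conflict.
So U must be the other value — set U = false.
Case P = false:
Case S = false:
(!T) alone gives T = false.
(!R) alone gives R = false.
But (R) is also a unit clause — contradiction.
So S must be the other value — set S = true.
(!R) alone gives R = false.
But (R) is also a unit clause — contradiction.
Both values of S lead to a conflict.
So P must be the other value — set P = true.
(!T) alone gives T = false.
(R) alone gives R = true.
(S) alone gives S = true.
But (!S) is also a unit clause — contradiction.
Both values of P lead to a conflict.
Both values of U lead to a conflict.
No assignment satisfies every clause.

Unsatisfiable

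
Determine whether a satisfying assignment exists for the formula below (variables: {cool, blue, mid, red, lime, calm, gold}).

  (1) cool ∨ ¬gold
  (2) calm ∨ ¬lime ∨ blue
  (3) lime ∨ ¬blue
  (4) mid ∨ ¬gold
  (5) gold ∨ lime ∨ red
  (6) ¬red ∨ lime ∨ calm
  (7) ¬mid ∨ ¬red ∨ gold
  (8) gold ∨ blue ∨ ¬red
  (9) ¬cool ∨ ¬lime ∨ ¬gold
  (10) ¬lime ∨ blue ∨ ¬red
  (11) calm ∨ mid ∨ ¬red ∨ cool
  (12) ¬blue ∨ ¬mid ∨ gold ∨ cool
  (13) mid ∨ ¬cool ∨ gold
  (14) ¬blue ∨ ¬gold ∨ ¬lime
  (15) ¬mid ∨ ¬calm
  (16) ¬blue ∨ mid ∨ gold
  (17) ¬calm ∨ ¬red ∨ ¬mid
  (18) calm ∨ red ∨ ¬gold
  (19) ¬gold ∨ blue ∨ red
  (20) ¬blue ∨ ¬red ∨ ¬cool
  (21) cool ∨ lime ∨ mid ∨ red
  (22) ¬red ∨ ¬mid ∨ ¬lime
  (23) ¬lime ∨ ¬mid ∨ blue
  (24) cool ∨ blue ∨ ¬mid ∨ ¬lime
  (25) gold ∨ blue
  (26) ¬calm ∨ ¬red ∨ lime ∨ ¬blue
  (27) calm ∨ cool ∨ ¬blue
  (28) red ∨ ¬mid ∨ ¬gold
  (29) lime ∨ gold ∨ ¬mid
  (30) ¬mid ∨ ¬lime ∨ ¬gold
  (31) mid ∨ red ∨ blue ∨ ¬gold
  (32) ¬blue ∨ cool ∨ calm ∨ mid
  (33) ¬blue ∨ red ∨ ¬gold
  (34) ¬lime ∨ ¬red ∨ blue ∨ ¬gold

Yes

Case cool = True:
Case lime = True:
Unit clause (¬gold) forces gold = False.
Unit clause (mid) forces mid = True.
Unit clause (¬red) forces red = False.
Unit clause (¬calm) forces calm = False.
Unit clause (blue) forces blue = True.
This assignment satisfies each clause.
A satisfying assignment: cool=True; blue=True; mid=True; red=False; lime=True; calm=False; gold=False.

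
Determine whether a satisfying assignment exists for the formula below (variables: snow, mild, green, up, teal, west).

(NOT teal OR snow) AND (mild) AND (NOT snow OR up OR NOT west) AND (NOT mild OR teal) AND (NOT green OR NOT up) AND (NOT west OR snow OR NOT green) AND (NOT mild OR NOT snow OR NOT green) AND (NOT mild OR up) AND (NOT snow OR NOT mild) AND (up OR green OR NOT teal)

Unsatisfiable

The clause (mild) is unit, so mild = true.
The clause (teal) is unit, so teal = true.
The clause (snow) is unit, so snow = true.
But (NOT snow) is also a unit clause — contradiction.
No assignment satisfies every clause.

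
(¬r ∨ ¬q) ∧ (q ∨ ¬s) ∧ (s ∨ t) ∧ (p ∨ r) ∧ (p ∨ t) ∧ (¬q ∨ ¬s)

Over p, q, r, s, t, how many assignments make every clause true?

There are 2^5 = 32 truth assignments over (p, q, r, s, t).
Split on q. With q = True, the clauses containing q are satisfied and ¬q drops from the rest; 1 of the 2^4 = 16 assignments to the other variables satisfy what remains.
With q = False, by the same count on the reduced clause set, 3 assignments work.
Total: 1 + 3 = 4.

4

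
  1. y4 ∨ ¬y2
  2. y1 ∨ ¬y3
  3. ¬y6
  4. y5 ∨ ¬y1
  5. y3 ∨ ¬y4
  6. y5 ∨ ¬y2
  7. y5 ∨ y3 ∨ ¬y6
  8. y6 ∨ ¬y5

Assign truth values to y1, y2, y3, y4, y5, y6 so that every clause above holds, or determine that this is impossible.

y1 ↦ False,  y2 ↦ False,  y3 ↦ False,  y4 ↦ False,  y5 ↦ False,  y6 ↦ False

From the singleton clause (¬y6), y6 = False.
From the singleton clause (¬y5), y5 = False.
From the singleton clause (¬y1), y1 = False.
From the singleton clause (¬y3), y3 = False.
From the singleton clause (¬y4), y4 = False.
From the singleton clause (¬y2), y2 = False.
This assignment satisfies each clause.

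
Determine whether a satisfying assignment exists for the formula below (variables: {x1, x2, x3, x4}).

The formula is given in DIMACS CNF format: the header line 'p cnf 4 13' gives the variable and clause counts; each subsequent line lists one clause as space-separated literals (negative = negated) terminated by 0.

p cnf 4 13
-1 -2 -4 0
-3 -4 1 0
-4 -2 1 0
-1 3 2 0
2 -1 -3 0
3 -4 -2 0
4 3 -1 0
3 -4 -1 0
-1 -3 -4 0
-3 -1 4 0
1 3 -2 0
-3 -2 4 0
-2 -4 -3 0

Case x1 = False:
Case x3 = False:
From the singleton clause (¬x2), x2 = False.
All clauses hold; x4 can take either value.
A satisfying assignment: x1=False; x2=False; x3=False; x4=False.

Satisfiable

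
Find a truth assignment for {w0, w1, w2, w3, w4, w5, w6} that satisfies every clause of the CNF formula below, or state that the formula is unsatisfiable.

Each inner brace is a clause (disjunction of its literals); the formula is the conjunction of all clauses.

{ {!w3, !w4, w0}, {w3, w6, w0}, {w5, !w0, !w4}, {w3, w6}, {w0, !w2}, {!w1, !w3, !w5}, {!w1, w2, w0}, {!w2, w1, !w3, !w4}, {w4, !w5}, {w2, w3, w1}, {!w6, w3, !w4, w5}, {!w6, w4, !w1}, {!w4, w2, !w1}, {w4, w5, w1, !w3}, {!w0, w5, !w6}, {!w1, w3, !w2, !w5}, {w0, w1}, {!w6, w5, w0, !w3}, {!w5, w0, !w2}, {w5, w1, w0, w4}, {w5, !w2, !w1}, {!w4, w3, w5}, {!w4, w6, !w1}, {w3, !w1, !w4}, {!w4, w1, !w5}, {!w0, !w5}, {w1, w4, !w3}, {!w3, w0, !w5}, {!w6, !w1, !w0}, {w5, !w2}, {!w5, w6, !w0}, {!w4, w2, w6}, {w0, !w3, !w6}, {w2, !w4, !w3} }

w0=true, w1=true, w2=false, w3=true, w4=false, w5=false, w6=false

Case w3 = true:
Case w4 = false:
The clause (!w5) is unit, so w5 = false.
The clause (w1) is unit, so w1 = true.
The clause (!w6) is unit, so w6 = false.
The clause (!w2) is unit, so w2 = false.
The clause (w0) is unit, so w0 = true.
All clauses are satisfied.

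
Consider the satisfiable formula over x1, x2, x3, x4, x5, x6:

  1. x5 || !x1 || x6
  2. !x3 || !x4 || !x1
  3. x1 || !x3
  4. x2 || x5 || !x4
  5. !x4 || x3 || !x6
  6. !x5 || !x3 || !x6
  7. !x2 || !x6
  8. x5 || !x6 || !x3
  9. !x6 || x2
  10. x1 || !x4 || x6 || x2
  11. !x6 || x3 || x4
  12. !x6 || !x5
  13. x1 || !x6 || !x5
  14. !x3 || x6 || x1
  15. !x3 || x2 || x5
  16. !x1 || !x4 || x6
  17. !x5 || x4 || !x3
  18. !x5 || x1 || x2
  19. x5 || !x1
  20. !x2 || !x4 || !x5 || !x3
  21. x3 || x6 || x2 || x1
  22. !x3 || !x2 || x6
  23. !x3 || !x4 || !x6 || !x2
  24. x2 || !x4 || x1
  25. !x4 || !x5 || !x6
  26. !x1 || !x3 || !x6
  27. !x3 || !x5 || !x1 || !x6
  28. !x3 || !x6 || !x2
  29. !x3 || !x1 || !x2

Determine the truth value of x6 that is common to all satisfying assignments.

False

Suppose x6 = true.
The clause (!x2) is unit, so x2 = false.
Now (x2) is unsatisfied and unit — conflict.
So every satisfying assignment has x6 = False.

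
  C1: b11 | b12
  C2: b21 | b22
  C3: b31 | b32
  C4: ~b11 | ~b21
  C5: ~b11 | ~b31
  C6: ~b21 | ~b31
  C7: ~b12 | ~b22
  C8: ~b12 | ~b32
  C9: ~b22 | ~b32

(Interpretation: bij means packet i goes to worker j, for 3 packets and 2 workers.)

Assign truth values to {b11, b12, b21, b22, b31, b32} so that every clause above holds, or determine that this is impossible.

Branch on b11: set b11 = 1.
The clause (~b21) is unit, so b21 = 0.
The clause (b22) is unit, so b22 = 1.
The clause (~b31) is unit, so b31 = 0.
The clause (b32) is unit, so b32 = 1.
Now (~b32) is unsatisfied and unit — conflict.
Undo b11 and try b11 = 0.
The clause (b12) is unit, so b12 = 1.
The clause (~b22) is unit, so b22 = 0.
The clause (b21) is unit, so b21 = 1.
The clause (~b31) is unit, so b31 = 0.
The clause (b32) is unit, so b32 = 1.
Now (~b32) is unsatisfied and unit — conflict.
Both values of b11 lead to a conflict.

UNSATISFIABLE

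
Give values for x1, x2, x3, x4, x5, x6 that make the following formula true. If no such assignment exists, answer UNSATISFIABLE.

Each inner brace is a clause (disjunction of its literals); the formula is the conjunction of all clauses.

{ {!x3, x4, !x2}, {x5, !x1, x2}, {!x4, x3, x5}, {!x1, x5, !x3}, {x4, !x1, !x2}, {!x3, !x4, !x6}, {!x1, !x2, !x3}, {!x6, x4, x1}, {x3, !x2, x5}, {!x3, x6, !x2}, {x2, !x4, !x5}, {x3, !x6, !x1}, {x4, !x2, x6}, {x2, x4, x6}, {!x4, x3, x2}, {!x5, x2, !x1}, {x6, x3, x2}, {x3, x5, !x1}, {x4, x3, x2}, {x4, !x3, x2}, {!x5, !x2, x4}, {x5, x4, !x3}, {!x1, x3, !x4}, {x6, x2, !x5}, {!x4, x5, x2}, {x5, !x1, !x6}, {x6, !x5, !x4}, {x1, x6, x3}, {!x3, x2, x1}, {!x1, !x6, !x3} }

Case x3 = false:
Case x4 = true:
(x5) alone gives x5 = true.
(x2) alone gives x2 = true.
(!x1) alone gives x1 = false.
(x6) alone gives x6 = true.
This assignment satisfies each clause.

x1: false, x2: true, x3: false, x4: true, x5: true, x6: true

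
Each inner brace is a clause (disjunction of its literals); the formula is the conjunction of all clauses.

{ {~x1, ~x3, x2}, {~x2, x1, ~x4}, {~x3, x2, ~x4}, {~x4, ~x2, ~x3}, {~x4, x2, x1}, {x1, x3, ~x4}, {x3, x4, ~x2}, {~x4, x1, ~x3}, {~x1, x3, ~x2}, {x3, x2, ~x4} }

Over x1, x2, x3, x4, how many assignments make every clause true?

There are 2^4 = 16 truth assignments over (x1, x2, x3, x4).
Split on x3. With x3 = 1, the clauses containing x3 are satisfied and ~x3 drops from the rest; 3 of the 2^3 = 8 assignments to the other variables satisfy what remains.
With x3 = 0, by the same count on the reduced clause set, 2 assignments work.
Total: 3 + 2 = 5.

5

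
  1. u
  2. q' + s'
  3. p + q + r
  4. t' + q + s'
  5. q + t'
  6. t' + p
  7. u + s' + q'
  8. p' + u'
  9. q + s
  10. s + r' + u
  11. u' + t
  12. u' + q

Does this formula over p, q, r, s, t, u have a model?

Unsatisfiable

Unit clause (u) forces u = 1.
Unit clause (p') forces p = 0.
Unit clause (t') forces t = 0.
Now (t) is unsatisfied and unit — conflict.
No assignment satisfies every clause.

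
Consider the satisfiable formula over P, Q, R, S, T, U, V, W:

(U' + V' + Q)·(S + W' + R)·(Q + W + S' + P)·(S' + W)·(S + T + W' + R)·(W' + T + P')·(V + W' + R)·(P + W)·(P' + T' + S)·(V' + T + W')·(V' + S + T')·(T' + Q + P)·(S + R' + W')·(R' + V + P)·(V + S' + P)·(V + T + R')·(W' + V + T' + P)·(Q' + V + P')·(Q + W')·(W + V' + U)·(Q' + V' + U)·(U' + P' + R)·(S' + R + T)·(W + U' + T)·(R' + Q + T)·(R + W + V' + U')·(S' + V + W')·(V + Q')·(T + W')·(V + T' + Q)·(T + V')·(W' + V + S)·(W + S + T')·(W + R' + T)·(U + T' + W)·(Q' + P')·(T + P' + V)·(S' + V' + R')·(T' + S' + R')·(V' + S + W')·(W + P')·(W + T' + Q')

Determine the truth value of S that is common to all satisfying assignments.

True

Suppose S = 0.
Branch on W: set W = 0.
Unit clause (P) forces P = 1.
That conflicts with the unit clause (P').
That branch fails; take W = 1 instead.
Unit clause (R) forces R = 1.
That conflicts with the unit clause (R').
Neither W = 1 nor W = 0 works.
So every satisfying assignment has S = True.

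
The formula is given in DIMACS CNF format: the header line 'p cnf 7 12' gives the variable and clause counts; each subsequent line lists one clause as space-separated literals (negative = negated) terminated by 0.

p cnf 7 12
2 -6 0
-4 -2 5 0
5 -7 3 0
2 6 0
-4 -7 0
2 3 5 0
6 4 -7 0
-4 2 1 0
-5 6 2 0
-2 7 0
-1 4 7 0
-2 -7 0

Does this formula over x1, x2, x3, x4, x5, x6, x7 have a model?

Case x2 = True:
(x7) alone gives x7 = True.
That conflicts with the unit clause (¬x7).
Backtrack on x2: now try x2 = False.
(¬x6) alone gives x6 = False.
That conflicts with the unit clause (x6).
Either choice for x2 ends in contradiction.
No assignment satisfies every clause.

No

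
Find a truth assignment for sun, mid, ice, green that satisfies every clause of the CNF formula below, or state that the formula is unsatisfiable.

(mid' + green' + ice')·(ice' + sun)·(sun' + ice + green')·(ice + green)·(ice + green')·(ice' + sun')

UNSATISFIABLE

Try ice = 0.
Unit clause (green) forces green = 1.
That conflicts with the unit clause (green').
So ice must be the other value — set ice = 1.
Unit clause (sun) forces sun = 1.
That conflicts with the unit clause (sun').
Both values of ice lead to a conflict.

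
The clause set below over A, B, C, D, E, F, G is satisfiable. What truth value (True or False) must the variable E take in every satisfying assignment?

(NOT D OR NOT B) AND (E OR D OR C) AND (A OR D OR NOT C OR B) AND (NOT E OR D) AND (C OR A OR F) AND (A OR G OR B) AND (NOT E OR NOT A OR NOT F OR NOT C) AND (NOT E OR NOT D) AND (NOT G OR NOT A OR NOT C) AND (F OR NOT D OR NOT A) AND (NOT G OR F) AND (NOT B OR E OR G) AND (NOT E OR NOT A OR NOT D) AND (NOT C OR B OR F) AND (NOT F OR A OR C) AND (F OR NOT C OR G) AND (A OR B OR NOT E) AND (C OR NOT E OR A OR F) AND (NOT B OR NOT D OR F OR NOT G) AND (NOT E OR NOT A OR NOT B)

Suppose E = true.
Unit clause (D) forces D = true.
Now (NOT D) is unsatisfied and unit — conflict.
So every satisfying assignment has E = False.

False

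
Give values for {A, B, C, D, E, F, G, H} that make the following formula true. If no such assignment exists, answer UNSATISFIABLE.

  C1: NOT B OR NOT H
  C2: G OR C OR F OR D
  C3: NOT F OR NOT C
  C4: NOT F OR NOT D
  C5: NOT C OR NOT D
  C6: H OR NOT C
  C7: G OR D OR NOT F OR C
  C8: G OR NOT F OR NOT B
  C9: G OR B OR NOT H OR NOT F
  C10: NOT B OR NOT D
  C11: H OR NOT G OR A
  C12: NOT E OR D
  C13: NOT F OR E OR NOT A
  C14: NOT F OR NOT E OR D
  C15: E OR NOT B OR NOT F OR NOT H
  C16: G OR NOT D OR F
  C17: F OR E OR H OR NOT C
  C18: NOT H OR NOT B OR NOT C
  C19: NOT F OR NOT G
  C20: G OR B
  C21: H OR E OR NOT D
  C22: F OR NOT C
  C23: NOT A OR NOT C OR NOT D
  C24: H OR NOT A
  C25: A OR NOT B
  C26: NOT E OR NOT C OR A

Try B = false.
(G) alone gives G = true.
(NOT F) alone gives F = false.
(NOT C) alone gives C = false.
Try H = true.
Try E = false.
All clauses hold; A, D can take either value.

A=true,  B=false,  C=false,  D=true,  E=false,  F=false,  G=true,  H=true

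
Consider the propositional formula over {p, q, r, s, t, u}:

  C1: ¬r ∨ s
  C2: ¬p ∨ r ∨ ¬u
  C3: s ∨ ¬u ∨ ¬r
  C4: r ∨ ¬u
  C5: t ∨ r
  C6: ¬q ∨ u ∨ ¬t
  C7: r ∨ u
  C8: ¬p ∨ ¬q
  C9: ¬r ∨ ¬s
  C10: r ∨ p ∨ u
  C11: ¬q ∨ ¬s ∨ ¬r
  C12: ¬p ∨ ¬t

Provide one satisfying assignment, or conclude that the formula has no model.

Try r = False.
(¬u) alone gives u = False.
But (u) is also a unit clause — contradiction.
Undo r and try r = True.
(s) alone gives s = True.
But (¬s) is also a unit clause — contradiction.
Either choice for r ends in contradiction.

UNSATISFIABLE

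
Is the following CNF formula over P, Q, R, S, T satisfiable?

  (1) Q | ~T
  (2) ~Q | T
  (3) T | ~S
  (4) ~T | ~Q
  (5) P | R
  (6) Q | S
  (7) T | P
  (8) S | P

No, unsatisfiable

Suppose Q = 1.
From the singleton clause (T), T = 1.
Now (~T) is unsatisfied and unit — conflict.
That branch fails; take Q = 0 instead.
From the singleton clause (~T), T = 0.
From the singleton clause (~S), S = 0.
Now (S) is unsatisfied and unit — conflict.
Both values of Q lead to a conflict.
No assignment satisfies every clause.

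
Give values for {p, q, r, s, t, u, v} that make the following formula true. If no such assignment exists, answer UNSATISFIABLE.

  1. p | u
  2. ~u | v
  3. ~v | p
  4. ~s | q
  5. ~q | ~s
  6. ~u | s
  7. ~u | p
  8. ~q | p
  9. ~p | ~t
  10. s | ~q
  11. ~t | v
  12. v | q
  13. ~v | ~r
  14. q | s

UNSATISFIABLE

Case p = 1:
From the singleton clause (~t), t = 0.
Case u = 0:
Case s = 0:
From the singleton clause (~q), q = 0.
Now (q) is unsatisfied and unit — conflict.
Undo s and try s = 1.
From the singleton clause (q), q = 1.
Now (~q) is unsatisfied and unit — conflict.
Neither s = 1 nor s = 0 works.
Undo u and try u = 1.
From the singleton clause (v), v = 1.
From the singleton clause (s), s = 1.
From the singleton clause (q), q = 1.
Now (~q) is unsatisfied and unit — conflict.
Neither u = 1 nor u = 0 works.
Undo p and try p = 0.
From the singleton clause (u), u = 1.
Now (~u) is unsatisfied and unit — conflict.
Neither p = 1 nor p = 0 works.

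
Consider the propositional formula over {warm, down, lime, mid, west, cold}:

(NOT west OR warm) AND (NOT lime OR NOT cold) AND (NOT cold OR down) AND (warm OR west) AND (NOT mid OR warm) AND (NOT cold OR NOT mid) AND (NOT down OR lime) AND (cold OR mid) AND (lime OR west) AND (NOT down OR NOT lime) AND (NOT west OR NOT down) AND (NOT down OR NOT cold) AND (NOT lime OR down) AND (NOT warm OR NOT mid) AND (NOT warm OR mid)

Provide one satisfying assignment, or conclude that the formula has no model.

UNSATISFIABLE

Case west = false:
Unit clause (warm) forces warm = true.
Unit clause (lime) forces lime = true.
Unit clause (NOT cold) forces cold = false.
Unit clause (mid) forces mid = true.
But (NOT mid) is also a unit clause — contradiction.
Undo west and try west = true.
Unit clause (warm) forces warm = true.
Unit clause (NOT down) forces down = false.
Unit clause (NOT cold) forces cold = false.
Unit clause (mid) forces mid = true.
But (NOT mid) is also a unit clause — contradiction.
Neither west = true nor west = false works.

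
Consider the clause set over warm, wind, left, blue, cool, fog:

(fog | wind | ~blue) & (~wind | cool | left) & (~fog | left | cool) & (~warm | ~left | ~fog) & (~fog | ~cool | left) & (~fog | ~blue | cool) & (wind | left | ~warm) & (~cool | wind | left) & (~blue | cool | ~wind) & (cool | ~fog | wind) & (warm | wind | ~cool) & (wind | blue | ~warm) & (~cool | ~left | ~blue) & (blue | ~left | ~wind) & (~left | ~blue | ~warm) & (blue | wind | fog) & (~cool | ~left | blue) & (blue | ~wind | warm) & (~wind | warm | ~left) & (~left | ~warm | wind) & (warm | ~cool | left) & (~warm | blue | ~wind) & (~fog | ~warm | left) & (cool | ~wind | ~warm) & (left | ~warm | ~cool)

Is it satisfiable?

Case fog = 1:
Case left = 1:
(~warm) alone gives warm = 0.
(~wind) alone gives wind = 0.
(cool) alone gives cool = 1.
But (~cool) is also a unit clause — contradiction.
So left must be the other value — set left = 0.
(cool) alone gives cool = 1.
But (~cool) is also a unit clause — contradiction.
Either choice for left ends in contradiction.
So fog must be the other value — set fog = 0.
Case wind = 1:
Case cool = 1:
Case left = 0:
(warm) alone gives warm = 1.
But (~warm) is also a unit clause — contradiction.
So left must be the other value — set left = 1.
(~blue) alone gives blue = 0.
But (blue) is also a unit clause — contradiction.
Either choice for left ends in contradiction.
So cool must be the other value — set cool = 0.
(left) alone gives left = 1.
(~blue) alone gives blue = 0.
But (blue) is also a unit clause — contradiction.
Either choice for cool ends in contradiction.
So wind must be the other value — set wind = 0.
(~blue) alone gives blue = 0.
But (blue) is also a unit clause — contradiction.
Either choice for wind ends in contradiction.
Either choice for fog ends in contradiction.
No assignment satisfies every clause.

No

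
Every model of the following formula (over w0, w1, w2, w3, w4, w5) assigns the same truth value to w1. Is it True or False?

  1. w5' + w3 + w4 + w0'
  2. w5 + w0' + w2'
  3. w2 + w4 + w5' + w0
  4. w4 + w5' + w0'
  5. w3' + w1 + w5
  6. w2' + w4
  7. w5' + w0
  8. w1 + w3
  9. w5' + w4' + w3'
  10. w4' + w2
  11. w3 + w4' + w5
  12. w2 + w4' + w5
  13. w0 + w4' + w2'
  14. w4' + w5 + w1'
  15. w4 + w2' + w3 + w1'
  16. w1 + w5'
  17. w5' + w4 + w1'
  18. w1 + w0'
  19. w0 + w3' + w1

True

Suppose w1 = 0.
The clause (w3) is unit, so w3 = 1.
The clause (w5) is unit, so w5 = 1.
That conflicts with the unit clause (w5').
So every satisfying assignment has w1 = True.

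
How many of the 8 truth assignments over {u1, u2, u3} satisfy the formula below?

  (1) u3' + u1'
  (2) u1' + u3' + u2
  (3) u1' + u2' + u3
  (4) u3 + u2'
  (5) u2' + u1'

4

There are 2^3 = 8 truth assignments over (u1, u2, u3).
Check each against the 5 clauses (columns in the order u1, u2, u3):
  F F F  ✓ satisfies all
  F F T  ✓ satisfies all
  F T F  ✗ fails (u3 + u2')
  F T T  ✓ satisfies all
  T F F  ✓ satisfies all
  T F T  ✗ fails (u3' + u1')
  T T F  ✗ fails (u1' + u2' + u3)
  T T T  ✗ fails (u3' + u1')
4 of the 8 rows are models.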